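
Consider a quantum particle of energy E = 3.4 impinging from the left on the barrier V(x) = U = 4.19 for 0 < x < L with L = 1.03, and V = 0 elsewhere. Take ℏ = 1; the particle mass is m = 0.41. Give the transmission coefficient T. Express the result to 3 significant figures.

T = 0.416

Since E < U the interior solution is evanescent with decay constant κ = √(2m(U − E))/ℏ = 0.8049.
κL = 0.8290, sinh(κL) = 0.9273.
Matching ψ, ψ′ at both faces gives T = [1 + U² sinh²(κL) / (4E(U − E))]⁻¹ = 1/2.405 = 0.416.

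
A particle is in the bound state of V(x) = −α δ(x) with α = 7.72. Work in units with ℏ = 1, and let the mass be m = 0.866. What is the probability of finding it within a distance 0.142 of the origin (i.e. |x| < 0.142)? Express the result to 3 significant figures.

The normalised bound state is ψ = √κ e^{−κ|x|} with κ = mα/ℏ² = 6.686.
P(|x| < d) = ∫_{−d}^{d} κ e^{−2κ|x|} dx = 1 − e^{−2κd} = 1 − e^{−1.899} = 0.8502.

P = 0.850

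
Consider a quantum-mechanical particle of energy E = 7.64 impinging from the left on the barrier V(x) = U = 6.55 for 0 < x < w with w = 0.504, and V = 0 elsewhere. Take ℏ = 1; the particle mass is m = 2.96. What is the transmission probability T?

T = 0.458

E > U: inside the barrier k₂ = √(2m(E − U))/ℏ = 2.540, k₂w = 1.280.
Matching at both interfaces gives T⁻¹ = 1 + U² sin²(k₂w) / [4E(E − U)] = 2.182, hence T = 0.458.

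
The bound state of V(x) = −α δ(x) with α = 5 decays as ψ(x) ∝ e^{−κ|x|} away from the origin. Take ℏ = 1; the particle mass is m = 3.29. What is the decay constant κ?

κ = 16.5

Integrating the TISE across x = 0 gives the cusp condition ψ'(0⁺) − ψ'(0⁻) = −(2mα/ℏ²)ψ(0).
With ψ ∝ e^{−κ|x|} this yields −2κ = −2mα/ℏ², so κ = mα/ℏ² = 16.45.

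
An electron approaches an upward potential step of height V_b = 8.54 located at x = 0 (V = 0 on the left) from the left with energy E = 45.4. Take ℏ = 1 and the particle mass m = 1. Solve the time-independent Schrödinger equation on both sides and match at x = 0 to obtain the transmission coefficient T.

The wavenumbers are k₁ = √(2mE)/ℏ = 9.529 on the left and k₂ = √(2m(E − V_b))/ℏ = 8.586 on the right.
Matching ψ and ψ′ at x = 0 gives r = (k₁ − k₂)/(k₁ + k₂), so R = r² = 0.002709 and T = 1 − R = 0.9973.

T = 0.997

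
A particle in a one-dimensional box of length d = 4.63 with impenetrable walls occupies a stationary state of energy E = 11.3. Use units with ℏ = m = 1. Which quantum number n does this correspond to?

n = 7

From E_n = n²π²ℏ²/(2md²) invert to n = √(2md²E)/(πℏ).
n = (4.63/π) × √(2 × 1 × 11.3) = 7.006 → n = 7.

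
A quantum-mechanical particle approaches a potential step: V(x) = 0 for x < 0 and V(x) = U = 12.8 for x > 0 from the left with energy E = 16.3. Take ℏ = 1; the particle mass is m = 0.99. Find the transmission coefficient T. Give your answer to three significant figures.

T = 0.866

The wavenumbers are k₁ = √(2mE)/ℏ = 5.681 on the left and k₂ = √(2m(E − U))/ℏ = 2.632 on the right.
Continuity of ψ and ψ′ at the step yields the reflection amplitude r = (k₁ − k₂)/(k₁ + k₂) = 0.3667; thus R = |r|² = 0.1345, T = 0.8655.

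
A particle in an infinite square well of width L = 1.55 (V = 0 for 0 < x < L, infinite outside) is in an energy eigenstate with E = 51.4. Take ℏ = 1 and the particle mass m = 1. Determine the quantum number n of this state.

n = 5

For an infinite well E_n = n²π²ℏ²/(2mL²), so n = (L/πℏ)√(2mE).
n = (1.55/π) × √(2 × 1 × 51.4) = 5.002 → n = 5.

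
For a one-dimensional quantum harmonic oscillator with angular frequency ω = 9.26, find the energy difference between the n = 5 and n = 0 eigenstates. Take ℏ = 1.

E_n = ℏω(n + ½), so ΔE = (5 − 0) ℏω = 5 × 9.26 = 46.30.

ΔE = 46.3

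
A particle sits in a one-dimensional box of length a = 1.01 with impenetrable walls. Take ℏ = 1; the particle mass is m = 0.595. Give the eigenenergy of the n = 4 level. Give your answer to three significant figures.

E = 130

The infinite-well eigenfunctions ψ_n = √(2/a) sin(nπx/a) vanish at both walls, giving E_n = n²π²ℏ²/(2ma²).
E_4 = 4² × π² / (2 × 0.595 × 1.01²) = 130.1.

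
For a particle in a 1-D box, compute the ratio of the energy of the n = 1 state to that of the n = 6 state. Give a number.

0.0277778

E_n = n²π²ℏ²/(2mL²) so the ratio is n₂²/n₁² = 1/36 = 0.0277778.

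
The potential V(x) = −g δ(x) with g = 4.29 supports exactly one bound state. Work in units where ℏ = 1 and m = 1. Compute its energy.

The bound state is ψ(x) = √κ e^{−κ|x|}. The derivative jump ψ'(0⁺) − ψ'(0⁻) = −(2mg/ℏ²)ψ(0) fixes κ = mg/ℏ² = 4.290.
Then E = −ℏ²κ²/(2m) = −mg²/(2ℏ²) = -9.202.

E = -9.20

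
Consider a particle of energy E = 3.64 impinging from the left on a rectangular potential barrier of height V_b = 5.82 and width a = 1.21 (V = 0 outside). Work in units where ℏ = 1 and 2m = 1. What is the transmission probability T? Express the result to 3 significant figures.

T = 0.100

Since E < V_b the interior solution is evanescent with decay constant κ = √(2m(V_b − E))/ℏ = 1.476.
κa = 1.787, sinh(κa) = 2.901.
The exact tunnelling result is T⁻¹ = 1 + V_b² sinh²(κa) / [4E(V_b − E)] = 9.979, so T = 0.100.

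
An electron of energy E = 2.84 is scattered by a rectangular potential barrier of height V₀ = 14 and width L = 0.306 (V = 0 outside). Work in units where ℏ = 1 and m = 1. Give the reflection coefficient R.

E < V₀: inside the barrier ψ ∝ e^{±κx} with κ = √(2m(V₀ − E))/ℏ = 4.724.
κL = 1.446, sinh(κL) = 2.005.
Matching ψ, ψ′ at both faces gives T = [1 + V₀² sinh²(κL) / (4E(V₀ − E))]⁻¹ = 1/7.212 = 0.139.
R = 1 − T = 0.861.

R = 0.861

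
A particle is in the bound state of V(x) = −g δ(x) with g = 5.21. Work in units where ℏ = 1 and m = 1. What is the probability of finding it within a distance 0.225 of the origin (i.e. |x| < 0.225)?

The normalised bound state is ψ = √κ e^{−κ|x|} with κ = mg/ℏ² = 5.210.
P(|x| < d) = ∫_{−d}^{d} κ e^{−2κ|x|} dx = 1 − e^{−2κd} = 1 − e^{−2.345} = 0.9041.

P = 0.904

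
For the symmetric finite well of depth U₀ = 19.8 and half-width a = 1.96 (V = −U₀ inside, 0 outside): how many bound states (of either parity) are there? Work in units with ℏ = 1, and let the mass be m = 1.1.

Define the well-strength parameter z₀ = (a/ℏ)√(2mU₀) = 1.96 × √(2·1.1·19.8) = 12.94.
A new bound state (alternating even/odd) appears each time z₀ passes a multiple of π/2, so N = ⌊2z₀/π⌋ + 1 = ⌊8.235⌋ + 1 = 9.

N = 9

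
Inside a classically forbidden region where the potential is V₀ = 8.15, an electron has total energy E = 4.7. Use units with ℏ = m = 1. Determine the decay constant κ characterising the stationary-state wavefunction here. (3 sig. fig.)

Since E < V₀ the TISE in this region is ψ'' = κ²ψ with κ = √(2m(V₀ − E))/ℏ.
κ = √(2 × 1 × 3.45) = 2.627.

κ = 2.63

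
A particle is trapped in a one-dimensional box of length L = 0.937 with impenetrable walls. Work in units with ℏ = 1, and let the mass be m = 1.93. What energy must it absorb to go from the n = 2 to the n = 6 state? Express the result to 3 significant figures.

ΔE = 93.2

E_n = n²π²ℏ²/(2mL²), so ΔE = (6² − 2²) π²ℏ²/(2mL²).
ΔE = 32 × π² / (2 × 1.93 × 0.937²) = 93.19.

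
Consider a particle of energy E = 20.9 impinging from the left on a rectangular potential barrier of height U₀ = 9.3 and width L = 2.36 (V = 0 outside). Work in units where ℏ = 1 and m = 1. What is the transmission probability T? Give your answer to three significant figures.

T = 0.928

Above the barrier the interior wavenumber is k₂ = √(2m(E − U₀))/ℏ = 4.817, giving phase k₂L = 11.37.
Matching at both interfaces gives T⁻¹ = 1 + U₀² sin²(k₂L) / [4E(E − U₀)] = 1.077, hence T = 0.928.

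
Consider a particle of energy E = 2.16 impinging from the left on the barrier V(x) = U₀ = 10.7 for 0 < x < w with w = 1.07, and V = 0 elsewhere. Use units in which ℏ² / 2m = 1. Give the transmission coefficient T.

T = 0.00495

Since E < U₀ the interior solution is evanescent with decay constant κ = √(2m(U₀ − E))/ℏ = 2.922.
κw = 3.127, sinh(κw) = 11.38.
The exact tunnelling result is T⁻¹ = 1 + U₀² sinh²(κw) / [4E(U₀ − E)] = 201.9, so T = 0.00495.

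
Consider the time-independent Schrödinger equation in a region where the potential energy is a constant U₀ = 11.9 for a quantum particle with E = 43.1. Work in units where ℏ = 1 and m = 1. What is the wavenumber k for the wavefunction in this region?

k = 7.90

With E > U₀ the solution is oscillatory, ψ ∝ e^{±ikx} with k = √(2m(E − U₀))/ℏ.
k = √(2 × 1 × 31.2) = 7.899.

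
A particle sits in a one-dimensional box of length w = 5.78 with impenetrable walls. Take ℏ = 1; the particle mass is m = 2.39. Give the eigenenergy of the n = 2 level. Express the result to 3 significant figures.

The infinite-well eigenfunctions ψ_n = √(2/w) sin(nπx/w) vanish at both walls, giving E_n = n²π²ℏ²/(2mw²).
E_2 = 2² × π² / (2 × 2.39 × 5.78²) = 0.2472.

E = 0.247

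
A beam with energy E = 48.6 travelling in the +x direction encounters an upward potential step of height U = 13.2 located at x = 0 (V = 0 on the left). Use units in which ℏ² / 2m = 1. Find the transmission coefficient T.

The wavenumbers are k₁ = √(2mE)/ℏ = 6.971 on the left and k₂ = √(2m(E − U))/ℏ = 5.950 on the right.
Continuity of ψ and ψ′ at the step yields the reflection amplitude r = (k₁ − k₂)/(k₁ + k₂) = 0.07906; thus R = |r|² = 0.006251, T = 0.9937.

T = 0.994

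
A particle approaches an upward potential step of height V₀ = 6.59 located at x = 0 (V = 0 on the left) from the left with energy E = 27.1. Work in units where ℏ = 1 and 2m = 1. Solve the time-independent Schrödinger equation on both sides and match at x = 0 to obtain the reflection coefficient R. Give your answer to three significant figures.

R = 0.00484

On each side the TISE gives plane waves with k = √(2m(E − V))/ℏ: k₁ = √(2·½·27.1) = 5.206, k₂ = √(2·½·20.51) = 4.529.
Matching ψ and ψ′ at x = 0 gives r = (k₁ − k₂)/(k₁ + k₂), so R = r² = 0.004836 and T = 1 − R = 0.9952.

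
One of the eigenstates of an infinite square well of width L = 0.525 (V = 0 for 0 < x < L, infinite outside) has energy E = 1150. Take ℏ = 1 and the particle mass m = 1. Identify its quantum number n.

n = 8

For an infinite well E_n = n²π²ℏ²/(2mL²), so n = (L/πℏ)√(2mE).
n = (0.525/π) × √(2 × 1 × 1150) = 8.014 → n = 8.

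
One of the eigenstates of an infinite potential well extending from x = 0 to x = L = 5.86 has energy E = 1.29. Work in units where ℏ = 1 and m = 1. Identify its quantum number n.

n = 3

From E_n = n²π²ℏ²/(2mL²) invert to n = √(2mL²E)/(πℏ).
n = (5.86/π) × √(2 × 1 × 1.29) = 2.996 → n = 3.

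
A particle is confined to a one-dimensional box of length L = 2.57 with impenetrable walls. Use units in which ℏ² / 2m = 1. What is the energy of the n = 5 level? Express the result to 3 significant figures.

The infinite-well eigenfunctions ψ_n = √(2/L) sin(nπx/L) vanish at both walls, giving E_n = n²π²ℏ²/(2mL²).
E_5 = 5² × π² / (2 × 0.5 × 2.57²) = 37.36.

E = 37.4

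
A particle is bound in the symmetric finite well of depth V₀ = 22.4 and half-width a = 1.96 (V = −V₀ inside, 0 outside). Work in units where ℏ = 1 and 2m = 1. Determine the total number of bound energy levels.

N = 6

Define the well-strength parameter z₀ = (a/ℏ)√(2mV₀) = 1.96 × √(2·0.5·22.4) = 9.276.
The even/odd transcendental equations gain one root per π/2 in z₀, giving N = 1 + ⌊2z₀/π⌋ = 1 + ⌊5.906⌋ = 6.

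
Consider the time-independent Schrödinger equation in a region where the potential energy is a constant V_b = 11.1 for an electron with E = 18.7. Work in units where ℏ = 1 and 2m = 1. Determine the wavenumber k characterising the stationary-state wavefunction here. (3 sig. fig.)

k = 2.76

With E > V_b the solution is oscillatory, ψ ∝ e^{±ikx} with k = √(2m(E − V_b))/ℏ.
k = √(2 × 0.5 × 7.6) = 2.757.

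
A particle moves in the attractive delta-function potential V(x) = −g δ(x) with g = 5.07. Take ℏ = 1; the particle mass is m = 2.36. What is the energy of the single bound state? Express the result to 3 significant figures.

For x ≠ 0 the bound state is ψ ∝ e^{−κ|x|}; integrating the TISE across the delta gives the cusp condition 2κ = 2mg/ℏ², so κ = 11.97.
Then E = −ℏ²κ²/(2m) = −mg²/(2ℏ²) = -30.33.

E = -30.3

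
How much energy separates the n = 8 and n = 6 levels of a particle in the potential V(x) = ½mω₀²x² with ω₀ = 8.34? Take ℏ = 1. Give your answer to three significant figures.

ΔE = 16.7

E_n = ℏω₀(n + ½), so ΔE = (8 − 6) ℏω₀ = 2 × 8.34 = 16.68.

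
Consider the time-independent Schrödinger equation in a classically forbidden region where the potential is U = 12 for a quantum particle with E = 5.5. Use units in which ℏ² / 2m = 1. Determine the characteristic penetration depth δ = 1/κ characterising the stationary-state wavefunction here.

Since E < U the TISE in this region is ψ'' = κ²ψ with κ = √(2m(U − E))/ℏ.
κ = √(2 × 0.5 × 6.5) = 2.550. The penetration depth is δ = 1/κ = 0.392.

δ = 0.392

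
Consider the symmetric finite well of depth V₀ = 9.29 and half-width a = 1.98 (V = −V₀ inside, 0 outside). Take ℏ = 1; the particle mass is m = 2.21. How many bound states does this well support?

Define the well-strength parameter z₀ = (a/ℏ)√(2mV₀) = 1.98 × √(2·2.21·9.29) = 12.69.
A new bound state (alternating even/odd) appears each time z₀ passes a multiple of π/2, so N = ⌊2z₀/π⌋ + 1 = ⌊8.077⌋ + 1 = 9.

N = 9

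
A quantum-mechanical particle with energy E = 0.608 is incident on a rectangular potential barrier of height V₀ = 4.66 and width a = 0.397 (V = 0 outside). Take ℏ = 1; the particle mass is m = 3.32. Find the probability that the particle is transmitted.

E < V₀: inside the barrier ψ ∝ e^{±κx} with κ = √(2m(V₀ − E))/ℏ = 5.187.
κa = 2.059, sinh(κa) = 3.856.
Matching ψ, ψ′ at both faces gives T = [1 + V₀² sinh²(κa) / (4E(V₀ − E))]⁻¹ = 1/33.77 = 0.0296.

T = 0.0296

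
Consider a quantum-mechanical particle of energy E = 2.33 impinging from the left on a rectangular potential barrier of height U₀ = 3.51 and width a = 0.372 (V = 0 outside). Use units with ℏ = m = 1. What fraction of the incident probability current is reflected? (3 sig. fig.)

E < U₀: inside the barrier ψ ∝ e^{±κx} with κ = √(2m(U₀ − E))/ℏ = 1.536.
κa = 0.5715, sinh(κa) = 0.6031.
Matching ψ, ψ′ at both faces gives T = [1 + U₀² sinh²(κa) / (4E(U₀ − E))]⁻¹ = 1/1.407 = 0.710.
R = 1 − T = 0.290.

R = 0.290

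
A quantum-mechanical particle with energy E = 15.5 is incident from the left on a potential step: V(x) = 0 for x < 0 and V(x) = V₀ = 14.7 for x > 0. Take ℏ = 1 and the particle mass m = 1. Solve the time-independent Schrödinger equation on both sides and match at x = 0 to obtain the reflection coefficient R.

The wavenumbers are k₁ = √(2mE)/ℏ = 5.568 on the left and k₂ = √(2m(E − V₀))/ℏ = 1.265 on the right.
Matching ψ and ψ′ at x = 0 gives r = (k₁ − k₂)/(k₁ + k₂), so R = r² = 0.3966 and T = 1 − R = 0.6034.

R = 0.397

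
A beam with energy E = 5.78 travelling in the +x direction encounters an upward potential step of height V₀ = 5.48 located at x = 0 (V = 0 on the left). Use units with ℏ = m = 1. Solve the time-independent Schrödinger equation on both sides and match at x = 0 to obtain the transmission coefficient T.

The wavenumbers are k₁ = √(2mE)/ℏ = 3.400 on the left and k₂ = √(2m(E − V₀))/ℏ = 0.7746 on the right.
Continuity of ψ and ψ′ at the step yields the reflection amplitude r = (k₁ − k₂)/(k₁ + k₂) = 0.6289; thus R = |r|² = 0.3955, T = 0.6045.

T = 0.604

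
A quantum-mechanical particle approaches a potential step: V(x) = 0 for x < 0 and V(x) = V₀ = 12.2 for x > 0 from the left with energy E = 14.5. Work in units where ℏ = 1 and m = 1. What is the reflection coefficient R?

On each side the TISE gives plane waves with k = √(2m(E − V))/ℏ: k₁ = √(2·1·14.5) = 5.385, k₂ = √(2·1·2.3) = 2.145.
Continuity of ψ and ψ′ at the step yields the reflection amplitude r = (k₁ − k₂)/(k₁ + k₂) = 0.4303; thus R = |r|² = 0.1852, T = 0.8148.

R = 0.185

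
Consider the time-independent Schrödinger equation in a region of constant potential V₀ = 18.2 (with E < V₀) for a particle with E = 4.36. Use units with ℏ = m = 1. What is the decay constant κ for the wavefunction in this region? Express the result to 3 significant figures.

Since E < V₀ the TISE in this region is ψ'' = κ²ψ with κ = √(2m(V₀ − E))/ℏ.
κ = √(2 × 1 × 13.84) = 5.261.

κ = 5.26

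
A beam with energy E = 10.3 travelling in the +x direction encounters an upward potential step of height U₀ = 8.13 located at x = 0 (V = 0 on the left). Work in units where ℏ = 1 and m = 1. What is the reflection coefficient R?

On each side the TISE gives plane waves with k = √(2m(E − V))/ℏ: k₁ = √(2·1·10.3) = 4.539, k₂ = √(2·1·2.17) = 2.083.
Continuity of ψ and ψ′ at the step yields the reflection amplitude r = (k₁ − k₂)/(k₁ + k₂) = 0.3708; thus R = |r|² = 0.1375, T = 0.8625.

R = 0.137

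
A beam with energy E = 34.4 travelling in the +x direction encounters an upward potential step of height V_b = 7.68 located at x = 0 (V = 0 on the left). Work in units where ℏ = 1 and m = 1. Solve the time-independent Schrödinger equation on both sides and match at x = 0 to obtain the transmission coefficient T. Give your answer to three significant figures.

T = 0.996

On each side the TISE gives plane waves with k = √(2m(E − V))/ℏ: k₁ = √(2·1·34.4) = 8.295, k₂ = √(2·1·26.72) = 7.310.
Matching ψ and ψ′ at x = 0 gives r = (k₁ − k₂)/(k₁ + k₂), so R = r² = 0.003979 and T = 1 − R = 0.9960.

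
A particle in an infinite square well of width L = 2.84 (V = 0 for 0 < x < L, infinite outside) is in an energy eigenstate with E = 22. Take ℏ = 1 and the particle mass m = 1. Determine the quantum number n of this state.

From E_n = n²π²ℏ²/(2mL²) invert to n = √(2mL²E)/(πℏ).
n = (2.84/π) × √(2 × 1 × 22) = 5.996 → n = 6.

n = 6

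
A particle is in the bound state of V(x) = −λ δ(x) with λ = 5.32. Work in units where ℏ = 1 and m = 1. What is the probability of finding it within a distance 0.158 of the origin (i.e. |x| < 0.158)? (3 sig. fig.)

The normalised bound state is ψ = √κ e^{−κ|x|} with κ = mλ/ℏ² = 5.320.
P(|x| < d) = ∫_{−d}^{d} κ e^{−2κ|x|} dx = 1 − e^{−2κd} = 1 − e^{−1.681} = 0.8138.

P = 0.814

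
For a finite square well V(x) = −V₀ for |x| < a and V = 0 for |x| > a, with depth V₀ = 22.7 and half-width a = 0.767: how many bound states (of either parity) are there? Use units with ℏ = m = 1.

N = 4

Define the well-strength parameter z₀ = (a/ℏ)√(2mV₀) = 0.767 × √(2·1·22.7) = 5.168.
The even/odd transcendental equations gain one root per π/2 in z₀, giving N = 1 + ⌊2z₀/π⌋ = 1 + ⌊3.290⌋ = 4.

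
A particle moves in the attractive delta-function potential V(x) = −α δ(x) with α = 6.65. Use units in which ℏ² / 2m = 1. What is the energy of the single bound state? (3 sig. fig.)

The bound state is ψ(x) = √κ e^{−κ|x|}. The derivative jump ψ'(0⁺) − ψ'(0⁻) = −(2mα/ℏ²)ψ(0) fixes κ = mα/ℏ² = 3.325.
Then E = −ℏ²κ²/(2m) = −mα²/(2ℏ²) = -11.06.

E = -11.1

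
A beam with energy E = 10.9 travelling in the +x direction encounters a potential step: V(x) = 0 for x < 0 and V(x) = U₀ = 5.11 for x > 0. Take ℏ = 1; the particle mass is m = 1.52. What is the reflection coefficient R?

The wavenumbers are k₁ = √(2mE)/ℏ = 5.756 on the left and k₂ = √(2m(E − U₀))/ℏ = 4.195 on the right.
Matching ψ and ψ′ at x = 0 gives r = (k₁ − k₂)/(k₁ + k₂), so R = r² = 0.02460 and T = 1 − R = 0.9754.

R = 0.0246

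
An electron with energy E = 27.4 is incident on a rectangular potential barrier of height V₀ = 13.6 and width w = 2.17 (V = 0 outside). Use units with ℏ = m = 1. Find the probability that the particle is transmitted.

E > V₀: inside the barrier k₂ = √(2m(E − V₀))/ℏ = 5.254, k₂w = 11.40.
T = [1 + V₀² sin²(k₂w) / (4E(E − V₀))]⁻¹ = 1/1.103 = 0.906.

T = 0.906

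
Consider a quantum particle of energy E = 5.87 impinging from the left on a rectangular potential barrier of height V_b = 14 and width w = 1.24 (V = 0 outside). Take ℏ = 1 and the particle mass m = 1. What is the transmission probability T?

T = 0.000177

E < V_b: inside the barrier ψ ∝ e^{±κx} with κ = √(2m(V_b − E))/ℏ = 4.032.
κw = 5.000, sinh(κw) = 74.21.
The exact tunnelling result is T⁻¹ = 1 + V_b² sinh²(κw) / [4E(V_b − E)] = 5656, so T = 0.000177.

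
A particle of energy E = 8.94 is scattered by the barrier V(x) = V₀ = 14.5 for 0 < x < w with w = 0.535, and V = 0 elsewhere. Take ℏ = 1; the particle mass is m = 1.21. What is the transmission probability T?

T = 0.0721

E < V₀: inside the barrier ψ ∝ e^{±κx} with κ = √(2m(V₀ − E))/ℏ = 3.668.
κw = 1.962, sinh(κw) = 3.488.
The exact tunnelling result is T⁻¹ = 1 + V₀² sinh²(κw) / [4E(V₀ − E)] = 13.87, so T = 0.0721.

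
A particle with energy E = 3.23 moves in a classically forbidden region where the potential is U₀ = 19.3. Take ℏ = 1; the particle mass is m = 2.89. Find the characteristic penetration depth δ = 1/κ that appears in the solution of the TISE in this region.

Since E < U₀ the TISE in this region is ψ'' = κ²ψ with κ = √(2m(U₀ − E))/ℏ.
κ = √(2 × 2.89 × 16.07) = 9.638. The penetration depth is δ = 1/κ = 0.104.

δ = 0.104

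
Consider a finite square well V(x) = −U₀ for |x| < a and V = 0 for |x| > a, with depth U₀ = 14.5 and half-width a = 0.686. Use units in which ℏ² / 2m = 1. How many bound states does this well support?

Define the well-strength parameter z₀ = (a/ℏ)√(2mU₀) = 0.686 × √(2·0.5·14.5) = 2.612.
The even/odd transcendental equations gain one root per π/2 in z₀, giving N = 1 + ⌊2z₀/π⌋ = 1 + ⌊1.663⌋ = 2.

N = 2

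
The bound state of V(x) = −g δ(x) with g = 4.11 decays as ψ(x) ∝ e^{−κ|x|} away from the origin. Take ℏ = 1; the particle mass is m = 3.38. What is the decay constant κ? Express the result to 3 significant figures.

Integrating the TISE across x = 0 gives the cusp condition ψ'(0⁺) − ψ'(0⁻) = −(2mg/ℏ²)ψ(0).
With ψ ∝ e^{−κ|x|} this yields −2κ = −2mg/ℏ², so κ = mg/ℏ² = 13.89.

κ = 13.9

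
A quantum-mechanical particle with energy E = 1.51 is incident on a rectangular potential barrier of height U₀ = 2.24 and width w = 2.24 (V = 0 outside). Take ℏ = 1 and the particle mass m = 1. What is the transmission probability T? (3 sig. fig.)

T = 0.0156

E < U₀: inside the barrier ψ ∝ e^{±κx} with κ = √(2m(U₀ − E))/ℏ = 1.208.
κw = 2.707, sinh(κw) = 7.456.
Matching ψ, ψ′ at both faces gives T = [1 + U₀² sinh²(κw) / (4E(U₀ − E))]⁻¹ = 1/64.26 = 0.0156.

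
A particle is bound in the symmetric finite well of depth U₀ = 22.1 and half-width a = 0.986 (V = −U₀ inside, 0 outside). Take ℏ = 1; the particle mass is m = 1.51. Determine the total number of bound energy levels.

N = 6

Define the well-strength parameter z₀ = (a/ℏ)√(2mU₀) = 0.986 × √(2·1.51·22.1) = 8.055.
A new bound state (alternating even/odd) appears each time z₀ passes a multiple of π/2, so N = ⌊2z₀/π⌋ + 1 = ⌊5.128⌋ + 1 = 6.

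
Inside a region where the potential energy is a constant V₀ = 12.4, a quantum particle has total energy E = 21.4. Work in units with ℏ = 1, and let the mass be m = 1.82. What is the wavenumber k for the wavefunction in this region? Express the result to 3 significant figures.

With E > V₀ the solution is oscillatory, ψ ∝ e^{±ikx} with k = √(2m(E − V₀))/ℏ.
k = √(2 × 1.82 × 9) = 5.724.

k = 5.72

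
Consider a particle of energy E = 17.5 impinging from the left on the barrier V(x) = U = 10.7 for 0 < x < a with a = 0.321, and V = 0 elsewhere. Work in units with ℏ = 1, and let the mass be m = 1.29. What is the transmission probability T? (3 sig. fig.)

Above the barrier the interior wavenumber is k₂ = √(2m(E − U))/ℏ = 4.189, giving phase k₂a = 1.345.
Matching at both interfaces gives T⁻¹ = 1 + U² sin²(k₂a) / [4E(E − U)] = 1.228, hence T = 0.814.

T = 0.814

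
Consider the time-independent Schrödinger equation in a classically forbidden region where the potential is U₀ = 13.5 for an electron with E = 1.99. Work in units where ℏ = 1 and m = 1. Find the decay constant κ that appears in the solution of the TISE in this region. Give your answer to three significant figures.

Since E < U₀ the TISE in this region is ψ'' = κ²ψ with κ = √(2m(U₀ − E))/ℏ.
κ = √(2 × 1 × 11.51) = 4.798.

κ = 4.80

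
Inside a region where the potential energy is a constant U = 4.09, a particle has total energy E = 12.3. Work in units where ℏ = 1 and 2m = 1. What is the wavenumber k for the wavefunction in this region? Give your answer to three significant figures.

With E > U the solution is oscillatory, ψ ∝ e^{±ikx} with k = √(2m(E − U))/ℏ.
k = √(2 × 0.5 × 8.21) = 2.865.

k = 2.87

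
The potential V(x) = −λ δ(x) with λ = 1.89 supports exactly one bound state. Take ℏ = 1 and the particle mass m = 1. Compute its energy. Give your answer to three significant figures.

The bound state is ψ(x) = √κ e^{−κ|x|}. The derivative jump ψ'(0⁺) − ψ'(0⁻) = −(2mλ/ℏ²)ψ(0) fixes κ = mλ/ℏ² = 1.890.
Then E = −ℏ²κ²/(2m) = −mλ²/(2ℏ²) = -1.786.

E = -1.79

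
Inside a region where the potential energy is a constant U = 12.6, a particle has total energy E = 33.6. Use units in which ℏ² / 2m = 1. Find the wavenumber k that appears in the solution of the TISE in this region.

With E > U the solution is oscillatory, ψ ∝ e^{±ikx} with k = √(2m(E − U))/ℏ.
k = √(2 × 0.5 × 21) = 4.583.

k = 4.58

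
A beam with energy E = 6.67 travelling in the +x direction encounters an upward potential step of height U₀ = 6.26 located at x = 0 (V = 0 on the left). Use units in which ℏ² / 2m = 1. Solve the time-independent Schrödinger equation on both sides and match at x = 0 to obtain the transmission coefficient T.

T = 0.637

On each side the TISE gives plane waves with k = √(2m(E − V))/ℏ: k₁ = √(2·½·6.67) = 2.583, k₂ = √(2·½·0.41) = 0.6403.
Matching ψ and ψ′ at x = 0 gives r = (k₁ − k₂)/(k₁ + k₂), so R = r² = 0.3632 and T = 1 − R = 0.6368.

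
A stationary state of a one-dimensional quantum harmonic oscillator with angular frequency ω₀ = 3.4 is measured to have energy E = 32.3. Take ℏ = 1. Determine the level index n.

E_n = ℏω₀(n + ½) ⇒ n = E/(ℏω₀) − ½ = 32.3/3.4 − 0.5 = 9.000 → n = 9.

n = 9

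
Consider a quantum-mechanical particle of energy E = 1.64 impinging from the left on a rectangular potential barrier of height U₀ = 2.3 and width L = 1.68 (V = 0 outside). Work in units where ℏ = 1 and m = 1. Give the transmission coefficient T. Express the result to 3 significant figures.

T = 0.0671

Since E < U₀ the interior solution is evanescent with decay constant κ = √(2m(U₀ − E))/ℏ = 1.149.
κL = 1.930, sinh(κL) = 3.373.
The exact tunnelling result is T⁻¹ = 1 + U₀² sinh²(κL) / [4E(U₀ − E)] = 14.90, so T = 0.0671.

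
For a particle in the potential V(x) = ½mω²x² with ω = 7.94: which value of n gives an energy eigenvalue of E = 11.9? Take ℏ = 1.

E_n = ℏω(n + ½) ⇒ n = E/(ℏω) − ½ = 11.9/7.94 − 0.5 = 0.999 → n = 1.

n = 1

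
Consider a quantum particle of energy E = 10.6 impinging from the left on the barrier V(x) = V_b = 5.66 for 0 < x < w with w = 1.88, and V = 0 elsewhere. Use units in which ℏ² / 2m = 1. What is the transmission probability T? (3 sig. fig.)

T = 0.898

Above the barrier the interior wavenumber is k₂ = √(2m(E − V_b))/ℏ = 2.223, giving phase k₂w = 4.179.
T = [1 + V_b² sin²(k₂w) / (4E(E − V_b))]⁻¹ = 1/1.113 = 0.898.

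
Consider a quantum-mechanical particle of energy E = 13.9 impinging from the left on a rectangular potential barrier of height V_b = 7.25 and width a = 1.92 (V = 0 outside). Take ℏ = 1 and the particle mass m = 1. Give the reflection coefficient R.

R = 0.0581

Above the barrier the interior wavenumber is k₂ = √(2m(E − V_b))/ℏ = 3.647, giving phase k₂a = 7.002.
T = [1 + V_b² sin²(k₂a) / (4E(E − V_b))]⁻¹ = 1/1.062 = 0.942.
R = 1 − T = 0.0581.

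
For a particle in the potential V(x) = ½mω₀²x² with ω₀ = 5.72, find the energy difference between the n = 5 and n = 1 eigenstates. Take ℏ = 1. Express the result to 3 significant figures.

E_n = ℏω₀(n + ½), so ΔE = (5 − 1) ℏω₀ = 4 × 5.72 = 22.88.

ΔE = 22.9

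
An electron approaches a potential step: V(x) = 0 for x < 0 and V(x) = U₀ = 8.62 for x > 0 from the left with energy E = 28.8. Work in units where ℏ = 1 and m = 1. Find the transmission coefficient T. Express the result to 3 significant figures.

T = 0.992

The wavenumbers are k₁ = √(2mE)/ℏ = 7.589 on the left and k₂ = √(2m(E − U₀))/ℏ = 6.353 on the right.
Continuity of ψ and ψ′ at the step yields the reflection amplitude r = (k₁ − k₂)/(k₁ + k₂) = 0.08869; thus R = |r|² = 0.007865, T = 0.9921.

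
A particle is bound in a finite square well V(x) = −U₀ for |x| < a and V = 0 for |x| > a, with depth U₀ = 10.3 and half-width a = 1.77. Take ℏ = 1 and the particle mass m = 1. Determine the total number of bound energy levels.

N = 6

The dimensionless depth is z₀ = a√(2mU₀)/ℏ = 1.77 × √(20.60) = 8.034.
The even/odd transcendental equations gain one root per π/2 in z₀, giving N = 1 + ⌊2z₀/π⌋ = 1 + ⌊5.114⌋ = 6.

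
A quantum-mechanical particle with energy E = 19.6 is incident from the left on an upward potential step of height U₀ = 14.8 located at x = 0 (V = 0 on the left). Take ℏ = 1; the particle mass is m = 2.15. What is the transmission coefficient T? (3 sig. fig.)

T = 0.886

On each side the TISE gives plane waves with k = √(2m(E − V))/ℏ: k₁ = √(2·2.15·19.6) = 9.180, k₂ = √(2·2.15·4.8) = 4.543.
Matching ψ and ψ′ at x = 0 gives r = (k₁ − k₂)/(k₁ + k₂), so R = r² = 0.1142 and T = 1 − R = 0.8858.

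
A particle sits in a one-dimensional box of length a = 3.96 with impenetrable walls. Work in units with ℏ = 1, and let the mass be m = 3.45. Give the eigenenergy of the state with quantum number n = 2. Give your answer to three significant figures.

The infinite-well eigenfunctions ψ_n = √(2/a) sin(nπx/a) vanish at both walls, giving E_n = n²π²ℏ²/(2ma²).
E_2 = 2² × π² / (2 × 3.45 × 3.96²) = 0.3649.

E = 0.365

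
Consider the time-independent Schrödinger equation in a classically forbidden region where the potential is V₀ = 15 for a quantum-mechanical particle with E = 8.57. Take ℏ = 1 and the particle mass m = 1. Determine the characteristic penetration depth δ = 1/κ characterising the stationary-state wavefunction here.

δ = 0.279

Since E < V₀ the TISE in this region is ψ'' = κ²ψ with κ = √(2m(V₀ − E))/ℏ.
κ = √(2 × 1 × 6.43) = 3.586. The penetration depth is δ = 1/κ = 0.279.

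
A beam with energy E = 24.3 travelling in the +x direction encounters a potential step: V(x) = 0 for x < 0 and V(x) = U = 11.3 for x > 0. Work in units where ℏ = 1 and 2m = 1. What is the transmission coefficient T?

The wavenumbers are k₁ = √(2mE)/ℏ = 4.930 on the left and k₂ = √(2m(E − U))/ℏ = 3.606 on the right.
Matching ψ and ψ′ at x = 0 gives r = (k₁ − k₂)/(k₁ + k₂), so R = r² = 0.02406 and T = 1 − R = 0.9759.

T = 0.976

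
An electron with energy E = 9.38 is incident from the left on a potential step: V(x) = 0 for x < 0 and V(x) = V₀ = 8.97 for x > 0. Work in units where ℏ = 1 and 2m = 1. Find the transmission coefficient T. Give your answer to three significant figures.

The wavenumbers are k₁ = √(2mE)/ℏ = 3.063 on the left and k₂ = √(2m(E − V₀))/ℏ = 0.6403 on the right.
Matching ψ and ψ′ at x = 0 gives r = (k₁ − k₂)/(k₁ + k₂), so R = r² = 0.4279 and T = 1 − R = 0.5721.

T = 0.572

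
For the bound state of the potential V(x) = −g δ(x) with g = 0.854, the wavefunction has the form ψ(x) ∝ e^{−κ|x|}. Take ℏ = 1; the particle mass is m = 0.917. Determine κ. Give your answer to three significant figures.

Integrating the TISE across x = 0 gives the cusp condition ψ'(0⁺) − ψ'(0⁻) = −(2mg/ℏ²)ψ(0).
With ψ ∝ e^{−κ|x|} this yields −2κ = −2mg/ℏ², so κ = mg/ℏ² = 0.7831.

κ = 0.783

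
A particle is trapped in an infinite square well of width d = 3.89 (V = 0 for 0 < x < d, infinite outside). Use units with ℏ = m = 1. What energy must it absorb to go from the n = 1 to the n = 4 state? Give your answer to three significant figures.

E_n = n²π²ℏ²/(2md²), so ΔE = (4² − 1²) π²ℏ²/(2md²).
ΔE = 15 × π² / (2 × 1 × 3.89²) = 4.892.

ΔE = 4.89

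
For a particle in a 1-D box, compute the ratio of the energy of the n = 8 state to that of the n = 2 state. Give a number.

Since E_n ∝ n², the ratio is (8/2)² = 16.

16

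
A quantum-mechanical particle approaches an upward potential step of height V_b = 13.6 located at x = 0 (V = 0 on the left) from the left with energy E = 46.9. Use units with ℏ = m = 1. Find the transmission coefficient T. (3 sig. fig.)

T = 0.993

The wavenumbers are k₁ = √(2mE)/ℏ = 9.685 on the left and k₂ = √(2m(E − V_b))/ℏ = 8.161 on the right.
Continuity of ψ and ψ′ at the step yields the reflection amplitude r = (k₁ − k₂)/(k₁ + k₂) = 0.08541; thus R = |r|² = 0.007294, T = 0.9927.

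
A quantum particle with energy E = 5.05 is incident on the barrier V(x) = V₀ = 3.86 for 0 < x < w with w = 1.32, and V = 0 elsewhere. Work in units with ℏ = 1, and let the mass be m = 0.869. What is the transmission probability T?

E > V₀: inside the barrier k₂ = √(2m(E − V₀))/ℏ = 1.438, k₂w = 1.898.
Matching at both interfaces gives T⁻¹ = 1 + V₀² sin²(k₂w) / [4E(E − V₀)] = 1.556, hence T = 0.643.

T = 0.643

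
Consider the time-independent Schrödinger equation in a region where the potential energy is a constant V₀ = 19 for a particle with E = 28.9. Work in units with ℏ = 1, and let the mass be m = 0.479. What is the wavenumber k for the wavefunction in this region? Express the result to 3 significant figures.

With E > V₀ the solution is oscillatory, ψ ∝ e^{±ikx} with k = √(2m(E − V₀))/ℏ.
k = √(2 × 0.479 × 9.9) = 3.080.

k = 3.08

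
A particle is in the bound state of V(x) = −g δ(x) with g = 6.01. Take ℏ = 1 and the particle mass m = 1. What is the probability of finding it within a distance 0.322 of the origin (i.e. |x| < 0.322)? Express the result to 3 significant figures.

The normalised bound state is ψ = √κ e^{−κ|x|} with κ = mg/ℏ² = 6.010.
P(|x| < d) = ∫_{−d}^{d} κ e^{−2κ|x|} dx = 1 − e^{−2κd} = 1 − e^{−3.870} = 0.9792.

P = 0.979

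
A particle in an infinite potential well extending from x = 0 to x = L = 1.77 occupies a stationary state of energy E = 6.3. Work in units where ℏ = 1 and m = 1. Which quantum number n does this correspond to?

n = 2

From E_n = n²π²ℏ²/(2mL²) invert to n = √(2mL²E)/(πℏ).
n = (1.77/π) × √(2 × 1 × 6.3) = 2.000 → n = 2.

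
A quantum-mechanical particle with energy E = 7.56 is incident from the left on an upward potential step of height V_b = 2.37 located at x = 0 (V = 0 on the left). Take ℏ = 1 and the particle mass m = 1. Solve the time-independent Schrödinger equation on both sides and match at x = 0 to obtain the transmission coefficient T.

The wavenumbers are k₁ = √(2mE)/ℏ = 3.888 on the left and k₂ = √(2m(E − V_b))/ℏ = 3.222 on the right.
Continuity of ψ and ψ′ at the step yields the reflection amplitude r = (k₁ − k₂)/(k₁ + k₂) = 0.09376; thus R = |r|² = 0.008791, T = 0.9912.

T = 0.991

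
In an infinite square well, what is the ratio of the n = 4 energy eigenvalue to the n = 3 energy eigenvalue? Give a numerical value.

1.77778

E_n = n²π²ℏ²/(2mL²) so the ratio is n₂²/n₁² = 16/9 = 1.77778.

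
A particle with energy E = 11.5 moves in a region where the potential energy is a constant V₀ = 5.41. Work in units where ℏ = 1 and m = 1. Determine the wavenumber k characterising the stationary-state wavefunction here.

k = 3.49

With E > V₀ the solution is oscillatory, ψ ∝ e^{±ikx} with k = √(2m(E − V₀))/ℏ.
k = √(2 × 1 × 6.09) = 3.490.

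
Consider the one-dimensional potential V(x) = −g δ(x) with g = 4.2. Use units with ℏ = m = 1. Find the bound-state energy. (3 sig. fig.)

E = -8.82

The bound state is ψ(x) = √κ e^{−κ|x|}. The derivative jump ψ'(0⁺) − ψ'(0⁻) = −(2mg/ℏ²)ψ(0) fixes κ = mg/ℏ² = 4.200.
Then E = −ℏ²κ²/(2m) = −mg²/(2ℏ²) = -8.820.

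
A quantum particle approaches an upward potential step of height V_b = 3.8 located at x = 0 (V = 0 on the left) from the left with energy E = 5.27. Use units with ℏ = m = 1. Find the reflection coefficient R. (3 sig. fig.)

The wavenumbers are k₁ = √(2mE)/ℏ = 3.247 on the left and k₂ = √(2m(E − V_b))/ℏ = 1.715 on the right.
Matching ψ and ψ′ at x = 0 gives r = (k₁ − k₂)/(k₁ + k₂), so R = r² = 0.09534 and T = 1 − R = 0.9047.

R = 0.0953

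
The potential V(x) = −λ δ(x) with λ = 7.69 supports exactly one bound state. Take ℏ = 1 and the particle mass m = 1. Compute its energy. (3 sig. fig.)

The bound state is ψ(x) = √κ e^{−κ|x|}. The derivative jump ψ'(0⁺) − ψ'(0⁻) = −(2mλ/ℏ²)ψ(0) fixes κ = mλ/ℏ² = 7.690.
Then E = −ℏ²κ²/(2m) = −mλ²/(2ℏ²) = -29.57.

E = -29.6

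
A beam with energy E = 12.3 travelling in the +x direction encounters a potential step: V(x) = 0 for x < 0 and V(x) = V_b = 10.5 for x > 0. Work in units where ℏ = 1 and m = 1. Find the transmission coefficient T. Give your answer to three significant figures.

The wavenumbers are k₁ = √(2mE)/ℏ = 4.960 on the left and k₂ = √(2m(E − V_b))/ℏ = 1.897 on the right.
Continuity of ψ and ψ′ at the step yields the reflection amplitude r = (k₁ − k₂)/(k₁ + k₂) = 0.4466; thus R = |r|² = 0.1995, T = 0.8005.

T = 0.801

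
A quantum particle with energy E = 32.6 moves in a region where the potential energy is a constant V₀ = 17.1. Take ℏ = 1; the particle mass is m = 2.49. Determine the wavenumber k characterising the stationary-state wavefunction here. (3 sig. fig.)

k = 8.79

With E > V₀ the solution is oscillatory, ψ ∝ e^{±ikx} with k = √(2m(E − V₀))/ℏ.
k = √(2 × 2.49 × 15.5) = 8.786.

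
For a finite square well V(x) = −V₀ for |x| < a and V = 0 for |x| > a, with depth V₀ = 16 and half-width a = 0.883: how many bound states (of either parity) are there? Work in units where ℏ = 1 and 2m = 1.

N = 3

The dimensionless depth is z₀ = a√(2mV₀)/ℏ = 0.883 × √(16.00) = 3.532.
A new bound state (alternating even/odd) appears each time z₀ passes a multiple of π/2, so N = ⌊2z₀/π⌋ + 1 = ⌊2.249⌋ + 1 = 3.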